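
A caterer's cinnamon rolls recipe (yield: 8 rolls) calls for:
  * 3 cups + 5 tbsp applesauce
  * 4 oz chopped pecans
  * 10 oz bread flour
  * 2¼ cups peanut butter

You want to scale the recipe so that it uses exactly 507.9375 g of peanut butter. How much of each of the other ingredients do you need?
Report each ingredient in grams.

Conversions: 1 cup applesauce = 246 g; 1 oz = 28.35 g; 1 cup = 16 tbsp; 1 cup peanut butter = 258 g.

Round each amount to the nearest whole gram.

The original recipe has 580.5 g of peanut butter, so the scaling factor is 507.9375 ÷ 580.5 = 7/8 = 0.875.
applesauce: (3 cup + 5 tbsp = 3.3125 cup) × 7/8 × 246 g/cup ≈ 713 g
chopped pecans: 4 oz × 7/8 × 28.35 g/oz ≈ 99 g
bread flour: 10 oz × 7/8 × 28.35 g/oz ≈ 248 g

applesauce: 713 g; chopped pecans: 99 g; bread flour: 248 g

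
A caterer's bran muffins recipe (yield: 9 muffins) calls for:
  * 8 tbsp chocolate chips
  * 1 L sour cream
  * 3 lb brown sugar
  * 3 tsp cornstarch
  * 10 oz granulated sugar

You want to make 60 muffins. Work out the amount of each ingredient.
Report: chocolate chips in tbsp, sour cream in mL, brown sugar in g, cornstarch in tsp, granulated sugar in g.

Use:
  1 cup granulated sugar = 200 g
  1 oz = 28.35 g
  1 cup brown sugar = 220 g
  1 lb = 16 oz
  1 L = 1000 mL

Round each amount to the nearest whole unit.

chocolate chips: 53 tbsp; sour cream: 6667 mL; brown sugar: 9072 g; cornstarch: 20 tsp; granulated sugar: 1890 g

Scaling factor: 60/9 = 20/3.
chocolate chips: 8 tbsp × 20/3 ≈ 53 tbsp
sour cream: 1 L × 20/3 × 1000 mL/L ≈ 6667 mL
brown sugar: 3 lb × 20/3 × 16 oz/lb × 28.35 g/oz = 9072 g
cornstarch: 3 tsp × 20/3 = 20 tsp
granulated sugar: 10 oz × 20/3 × 28.35 g/oz = 1890 g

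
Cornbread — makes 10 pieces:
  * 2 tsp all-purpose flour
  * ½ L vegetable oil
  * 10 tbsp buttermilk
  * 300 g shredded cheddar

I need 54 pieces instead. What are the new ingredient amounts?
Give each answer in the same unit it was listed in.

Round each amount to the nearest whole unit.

all-purpose flour: 11 tsp; vegetable oil: 3 L; buttermilk: 54 tbsp; shredded cheddar: 1620 g

Scaling factor: 54/10 = 27/5 = 5.4.
all-purpose flour: 2 tsp × 27/5 ≈ 11 tsp
vegetable oil: 0.5 L × 27/5 ≈ 3 L
buttermilk: 10 tbsp × 27/5 = 54 tbsp
shredded cheddar: 300 g × 27/5 = 1620 g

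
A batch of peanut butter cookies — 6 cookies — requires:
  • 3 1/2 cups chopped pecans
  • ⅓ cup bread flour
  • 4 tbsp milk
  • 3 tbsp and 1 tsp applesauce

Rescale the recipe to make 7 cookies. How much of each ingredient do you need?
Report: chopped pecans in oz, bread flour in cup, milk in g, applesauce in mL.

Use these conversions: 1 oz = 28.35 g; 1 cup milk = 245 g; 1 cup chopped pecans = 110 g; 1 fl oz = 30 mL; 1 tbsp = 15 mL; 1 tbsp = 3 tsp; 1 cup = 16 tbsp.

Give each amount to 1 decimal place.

Scaling factor: 7/6.
chopped pecans: 3.5 cup × 7/6 × 110 g/cup ÷ 28.35 g/oz ≈ 15.8 oz
bread flour: 1/3 cup × 7/6 ≈ 0.4 cup
milk: 4 tbsp × 7/6 ÷ 16 tbsp/cup × 245 g/cup ≈ 71.5 g
applesauce: (3 tbsp + 1 tsp = 10/3 tbsp) × 7/6 × 15 mL/tbsp ≈ 58.3 mL

chopped pecans: 15.8 oz; bread flour: 0.4 cup; milk: 71.5 g; applesauce: 58.3 mL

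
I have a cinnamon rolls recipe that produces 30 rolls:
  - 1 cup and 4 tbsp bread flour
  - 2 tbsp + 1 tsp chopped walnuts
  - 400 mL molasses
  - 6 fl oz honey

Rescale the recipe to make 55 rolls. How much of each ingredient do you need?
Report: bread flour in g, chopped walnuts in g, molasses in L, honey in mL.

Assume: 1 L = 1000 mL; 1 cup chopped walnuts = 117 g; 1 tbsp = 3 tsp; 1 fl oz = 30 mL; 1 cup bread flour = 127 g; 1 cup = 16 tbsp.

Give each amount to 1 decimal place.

Scaling factor: 55/30 = 11/6.
bread flour: (1 cup + 4 tbsp = 1.25 cup) × 11/6 × 127 g/cup ≈ 291.0 g
chopped walnuts: (2 tbsp + 1 tsp = 7/3 tbsp) × 11/6 ÷ 16 tbsp/cup × 117 g/cup ≈ 31.3 g
molasses: 400 mL × 11/6 ÷ 1000 mL/L ≈ 0.7 L
honey: 6 fl oz × 11/6 × 30 mL/fl oz = 330.0 mL

bread flour: 291.0 g; chopped walnuts: 31.3 g; molasses: 0.7 L; honey: 330.0 mL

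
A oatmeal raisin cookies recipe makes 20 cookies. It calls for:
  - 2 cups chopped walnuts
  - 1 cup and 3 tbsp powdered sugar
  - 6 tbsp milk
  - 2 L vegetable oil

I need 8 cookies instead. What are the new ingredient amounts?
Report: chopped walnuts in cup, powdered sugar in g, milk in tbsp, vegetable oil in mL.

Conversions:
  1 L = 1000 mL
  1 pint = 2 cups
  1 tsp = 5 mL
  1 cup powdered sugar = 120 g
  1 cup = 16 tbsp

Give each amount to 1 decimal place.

Scaling factor: 8/20 = 2/5 = 0.4.
chopped walnuts: 2 cup × 2/5 = 0.8 cup
powdered sugar: (1 cup + 3 tbsp = 1.1875 cup) × 2/5 × 120 g/cup = 57.0 g
milk: 6 tbsp × 2/5 = 2.4 tbsp
vegetable oil: 2 L × 2/5 × 1000 mL/L = 800.0 mL

chopped walnuts: 0.8 cup; powdered sugar: 57.0 g; milk: 2.4 tbsp; vegetable oil: 800.0 mL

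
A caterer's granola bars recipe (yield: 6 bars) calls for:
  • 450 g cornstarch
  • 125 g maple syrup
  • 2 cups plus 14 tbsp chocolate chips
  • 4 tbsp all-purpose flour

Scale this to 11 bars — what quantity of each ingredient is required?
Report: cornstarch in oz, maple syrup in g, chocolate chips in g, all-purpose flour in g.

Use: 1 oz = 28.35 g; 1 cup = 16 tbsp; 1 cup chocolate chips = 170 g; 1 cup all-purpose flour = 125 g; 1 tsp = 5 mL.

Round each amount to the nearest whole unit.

cornstarch: 29 oz; maple syrup: 229 g; chocolate chips: 896 g; all-purpose flour: 57 g

Scaling factor: 11/6.
cornstarch: 450 g × 11/6 ÷ 28.35 g/oz ≈ 29 oz
maple syrup: 125 g × 11/6 ≈ 229 g
chocolate chips: (2 cup + 14 tbsp = 2.875 cup) × 11/6 × 170 g/cup ≈ 896 g
all-purpose flour: 4 tbsp × 11/6 ÷ 16 tbsp/cup × 125 g/cup ≈ 57 g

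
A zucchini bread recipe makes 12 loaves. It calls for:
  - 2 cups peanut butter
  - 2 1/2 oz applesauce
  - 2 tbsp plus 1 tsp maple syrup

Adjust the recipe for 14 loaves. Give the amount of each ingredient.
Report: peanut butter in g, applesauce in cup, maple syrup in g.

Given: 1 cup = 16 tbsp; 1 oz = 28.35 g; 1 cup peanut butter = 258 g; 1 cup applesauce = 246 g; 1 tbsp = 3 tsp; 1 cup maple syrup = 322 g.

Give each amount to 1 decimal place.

peanut butter: 602.0 g; applesauce: 0.3 cup; maple syrup: 54.8 g

Scaling factor: 14/12 = 7/6.
peanut butter: 2 cup × 7/6 × 258 g/cup = 602.0 g
applesauce: 2.5 oz × 7/6 × 28.35 g/oz ÷ 246 g/cup ≈ 0.3 cup
maple syrup: (2 tbsp + 1 tsp = 7/3 tbsp) × 7/6 ÷ 16 tbsp/cup × 322 g/cup ≈ 54.8 g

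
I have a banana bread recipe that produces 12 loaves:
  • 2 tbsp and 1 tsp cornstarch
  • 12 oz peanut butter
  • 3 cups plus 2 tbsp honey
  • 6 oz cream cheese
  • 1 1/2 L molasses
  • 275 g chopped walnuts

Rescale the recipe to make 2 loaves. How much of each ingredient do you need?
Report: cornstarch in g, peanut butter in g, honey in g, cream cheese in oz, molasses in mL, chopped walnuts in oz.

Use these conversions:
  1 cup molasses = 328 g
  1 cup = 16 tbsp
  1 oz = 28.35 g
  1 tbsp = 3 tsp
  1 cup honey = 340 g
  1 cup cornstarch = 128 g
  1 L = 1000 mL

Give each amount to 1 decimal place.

Scaling factor: 2/12 = 1/6.
cornstarch: (2 tbsp + 1 tsp = 7/3 tbsp) × 1/6 ÷ 16 tbsp/cup × 128 g/cup ≈ 3.1 g
peanut butter: 12 oz × 1/6 × 28.35 g/oz = 56.7 g
honey: (3 cup + 2 tbsp = 3.125 cup) × 1/6 × 340 g/cup ≈ 177.1 g
cream cheese: 6 oz × 1/6 = 1.0 oz
molasses: 1.5 L × 1/6 × 1000 mL/L = 250.0 mL
chopped walnuts: 275 g × 1/6 ÷ 28.35 g/oz ≈ 1.6 oz

cornstarch: 3.1 g; peanut butter: 56.7 g; honey: 177.1 g; cream cheese: 1.0 oz; molasses: 250.0 mL; chopped walnuts: 1.6 oz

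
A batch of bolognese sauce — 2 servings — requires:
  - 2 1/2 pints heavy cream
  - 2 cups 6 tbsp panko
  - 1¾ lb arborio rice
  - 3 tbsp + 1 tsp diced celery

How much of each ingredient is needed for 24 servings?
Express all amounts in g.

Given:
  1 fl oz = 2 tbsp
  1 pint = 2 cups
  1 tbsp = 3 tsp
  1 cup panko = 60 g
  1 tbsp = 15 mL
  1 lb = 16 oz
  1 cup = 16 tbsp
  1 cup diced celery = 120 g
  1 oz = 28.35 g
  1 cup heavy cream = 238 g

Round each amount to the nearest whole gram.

Scaling factor: 24/2 = 12.
heavy cream: 2.5 pint × 12 × 2 cup/pint × 238 g/cup = 14280 g
panko: (2 cup + 6 tbsp = 2.375 cup) × 12 × 60 g/cup = 1710 g
arborio rice: 1.75 lb × 12 × 16 oz/lb × 28.35 g/oz ≈ 9526 g
diced celery: (3 tbsp + 1 tsp = 10/3 tbsp) × 12 ÷ 16 tbsp/cup × 120 g/cup = 300 g

heavy cream: 14280 g; panko: 1710 g; arborio rice: 9526 g; diced celery: 300 g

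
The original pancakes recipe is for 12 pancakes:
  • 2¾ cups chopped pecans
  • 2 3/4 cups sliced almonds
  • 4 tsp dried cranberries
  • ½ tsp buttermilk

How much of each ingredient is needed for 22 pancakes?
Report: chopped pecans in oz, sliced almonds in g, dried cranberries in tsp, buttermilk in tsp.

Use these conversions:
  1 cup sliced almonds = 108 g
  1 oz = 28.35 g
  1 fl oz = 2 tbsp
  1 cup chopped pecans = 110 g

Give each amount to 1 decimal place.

Scaling factor: 22/12 = 11/6.
chopped pecans: 2.75 cup × 11/6 × 110 g/cup ÷ 28.35 g/oz ≈ 19.6 oz
sliced almonds: 2.75 cup × 11/6 × 108 g/cup = 544.5 g
dried cranberries: 4 tsp × 11/6 ≈ 7.3 tsp
buttermilk: 0.5 tsp × 11/6 ≈ 0.9 tsp

chopped pecans: 19.6 oz; sliced almonds: 544.5 g; dried cranberries: 7.3 tsp; buttermilk: 0.9 tsp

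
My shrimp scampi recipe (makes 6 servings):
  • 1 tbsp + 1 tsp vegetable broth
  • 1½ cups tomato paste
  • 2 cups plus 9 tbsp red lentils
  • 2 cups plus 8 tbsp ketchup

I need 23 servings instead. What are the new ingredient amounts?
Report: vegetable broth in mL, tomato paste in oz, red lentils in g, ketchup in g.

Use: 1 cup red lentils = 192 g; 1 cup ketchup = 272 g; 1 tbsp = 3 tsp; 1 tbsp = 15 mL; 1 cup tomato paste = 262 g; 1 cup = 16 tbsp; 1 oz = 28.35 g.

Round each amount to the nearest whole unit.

Scaling factor: 23/6.
vegetable broth: (1 tbsp + 1 tsp = 4/3 tbsp) × 23/6 × 15 mL/tbsp ≈ 77 mL
tomato paste: 1.5 cup × 23/6 × 262 g/cup ÷ 28.35 g/oz ≈ 53 oz
red lentils: (2 cup + 9 tbsp = 2.5625 cup) × 23/6 × 192 g/cup = 1886 g
ketchup: (2 cup + 8 tbsp = 2.5 cup) × 23/6 × 272 g/cup ≈ 2607 g

vegetable broth: 77 mL; tomato paste: 53 oz; red lentils: 1886 g; ketchup: 2607 g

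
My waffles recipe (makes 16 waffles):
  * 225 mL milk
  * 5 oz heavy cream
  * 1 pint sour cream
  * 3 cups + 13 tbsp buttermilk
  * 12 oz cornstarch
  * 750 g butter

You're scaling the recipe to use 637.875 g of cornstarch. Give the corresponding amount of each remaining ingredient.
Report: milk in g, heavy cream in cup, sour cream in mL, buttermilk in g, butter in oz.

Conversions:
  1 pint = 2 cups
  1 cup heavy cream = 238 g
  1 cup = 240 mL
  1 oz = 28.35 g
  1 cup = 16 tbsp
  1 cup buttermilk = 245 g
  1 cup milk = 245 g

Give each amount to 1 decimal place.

The original recipe has 340.2 g of cornstarch, so the scaling factor is 637.875 ÷ 340.2 = 15/8 = 1.875.
milk: 225 mL × 15/8 ÷ 240 mL/cup × 245 g/cup ≈ 430.7 g
heavy cream: 5 oz × 15/8 × 28.35 g/oz ÷ 238 g/cup ≈ 1.1 cup
sour cream: 1 pint × 15/8 × 2 cup/pint × 240 mL/cup = 900.0 mL
buttermilk: (3 cup + 13 tbsp = 3.8125 cup) × 15/8 × 245 g/cup ≈ 1751.4 g
butter: 750 g × 15/8 ÷ 28.35 g/oz ≈ 49.6 oz

milk: 430.7 g; heavy cream: 1.1 cup; sour cream: 900.0 mL; buttermilk: 1751.4 g; butter: 49.6 oz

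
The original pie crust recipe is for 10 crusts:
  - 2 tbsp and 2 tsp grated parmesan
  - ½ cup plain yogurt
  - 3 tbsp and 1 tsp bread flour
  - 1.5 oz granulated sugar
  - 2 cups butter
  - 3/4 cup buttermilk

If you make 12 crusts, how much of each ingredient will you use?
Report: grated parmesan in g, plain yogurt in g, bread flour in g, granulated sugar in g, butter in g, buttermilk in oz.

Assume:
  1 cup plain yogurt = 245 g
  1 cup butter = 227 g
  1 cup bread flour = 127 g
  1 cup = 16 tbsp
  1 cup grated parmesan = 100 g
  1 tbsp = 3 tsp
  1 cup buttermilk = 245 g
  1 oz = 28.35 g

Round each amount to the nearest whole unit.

grated parmesan: 20 g; plain yogurt: 147 g; bread flour: 32 g; granulated sugar: 51 g; butter: 545 g; buttermilk: 8 oz

Scaling factor: 12/10 = 6/5 = 1.2.
grated parmesan: (2 tbsp + 2 tsp = 8/3 tbsp) × 6/5 ÷ 16 tbsp/cup × 100 g/cup = 20 g
plain yogurt: 0.5 cup × 6/5 × 245 g/cup = 147 g
bread flour: (3 tbsp + 1 tsp = 10/3 tbsp) × 6/5 ÷ 16 tbsp/cup × 127 g/cup ≈ 32 g
granulated sugar: 1.5 oz × 6/5 × 28.35 g/oz ≈ 51 g
butter: 2 cup × 6/5 × 227 g/cup ≈ 545 g
buttermilk: 0.75 cup × 6/5 × 245 g/cup ÷ 28.35 g/oz ≈ 8 oz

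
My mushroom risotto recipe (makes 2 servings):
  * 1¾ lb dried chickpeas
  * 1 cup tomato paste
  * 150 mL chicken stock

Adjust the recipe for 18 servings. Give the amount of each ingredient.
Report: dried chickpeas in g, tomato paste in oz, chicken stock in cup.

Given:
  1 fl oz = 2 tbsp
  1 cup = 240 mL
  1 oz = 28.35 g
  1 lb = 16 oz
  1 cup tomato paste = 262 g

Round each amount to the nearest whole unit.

dried chickpeas: 7144 g; tomato paste: 83 oz; chicken stock: 6 cup

Scaling factor: 18/2 = 9.
dried chickpeas: 1.75 lb × 9 × 16 oz/lb × 28.35 g/oz ≈ 7144 g
tomato paste: 1 cup × 9 × 262 g/cup ÷ 28.35 g/oz ≈ 83 oz
chicken stock: 150 mL × 9 ÷ 240 mL/cup ≈ 6 cup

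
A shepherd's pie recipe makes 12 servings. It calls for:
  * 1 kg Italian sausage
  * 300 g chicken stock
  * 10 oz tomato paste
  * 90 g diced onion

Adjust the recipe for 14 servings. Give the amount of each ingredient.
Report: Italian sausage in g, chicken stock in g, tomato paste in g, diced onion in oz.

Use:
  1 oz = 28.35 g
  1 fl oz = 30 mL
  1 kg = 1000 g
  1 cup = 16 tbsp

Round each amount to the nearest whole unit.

Italian sausage: 1167 g; chicken stock: 350 g; tomato paste: 331 g; diced onion: 4 oz

Scaling factor: 14/12 = 7/6.
Italian sausage: 1 kg × 7/6 × 1000 g/kg ≈ 1167 g
chicken stock: 300 g × 7/6 = 350 g
tomato paste: 10 oz × 7/6 × 28.35 g/oz ≈ 331 g
diced onion: 90 g × 7/6 ÷ 28.35 g/oz ≈ 4 oz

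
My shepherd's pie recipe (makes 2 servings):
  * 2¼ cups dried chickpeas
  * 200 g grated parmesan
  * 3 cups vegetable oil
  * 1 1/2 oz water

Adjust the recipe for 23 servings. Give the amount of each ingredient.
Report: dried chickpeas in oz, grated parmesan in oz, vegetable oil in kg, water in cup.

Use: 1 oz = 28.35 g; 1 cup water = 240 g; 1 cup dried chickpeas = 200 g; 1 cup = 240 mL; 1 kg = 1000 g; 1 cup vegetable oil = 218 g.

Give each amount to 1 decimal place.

Scaling factor: 23/2 = 11.5.
dried chickpeas: 2.25 cup × 23/2 × 200 g/cup ÷ 28.35 g/oz ≈ 182.5 oz
grated parmesan: 200 g × 23/2 ÷ 28.35 g/oz ≈ 81.1 oz
vegetable oil: 3 cup × 23/2 × 218 g/cup ÷ 1000 g/kg ≈ 7.5 kg
water: 1.5 oz × 23/2 × 28.35 g/oz ÷ 240 g/cup ≈ 2.0 cup

dried chickpeas: 182.5 oz; grated parmesan: 81.1 oz; vegetable oil: 7.5 kg; water: 2.0 cup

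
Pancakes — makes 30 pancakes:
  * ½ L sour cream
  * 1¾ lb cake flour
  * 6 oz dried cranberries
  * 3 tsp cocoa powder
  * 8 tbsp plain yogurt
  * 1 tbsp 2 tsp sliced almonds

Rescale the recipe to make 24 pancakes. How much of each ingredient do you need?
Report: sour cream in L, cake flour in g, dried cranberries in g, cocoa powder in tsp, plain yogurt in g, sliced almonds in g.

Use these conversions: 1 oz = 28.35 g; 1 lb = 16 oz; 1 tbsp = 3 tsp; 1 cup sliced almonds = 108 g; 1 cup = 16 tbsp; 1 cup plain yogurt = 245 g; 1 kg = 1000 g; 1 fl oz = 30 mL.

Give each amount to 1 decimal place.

Scaling factor: 24/30 = 4/5 = 0.8.
sour cream: 0.5 L × 4/5 = 0.4 L
cake flour: 1.75 lb × 4/5 × 16 oz/lb × 28.35 g/oz ≈ 635.0 g
dried cranberries: 6 oz × 4/5 × 28.35 g/oz ≈ 136.1 g
cocoa powder: 3 tsp × 4/5 = 2.4 tsp
plain yogurt: 8 tbsp × 4/5 ÷ 16 tbsp/cup × 245 g/cup = 98.0 g
sliced almonds: (1 tbsp + 2 tsp = 5/3 tbsp) × 4/5 ÷ 16 tbsp/cup × 108 g/cup = 9.0 g

sour cream: 0.4 L; cake flour: 635.0 g; dried cranberries: 136.1 g; cocoa powder: 2.4 tsp; plain yogurt: 98.0 g; sliced almonds: 9.0 g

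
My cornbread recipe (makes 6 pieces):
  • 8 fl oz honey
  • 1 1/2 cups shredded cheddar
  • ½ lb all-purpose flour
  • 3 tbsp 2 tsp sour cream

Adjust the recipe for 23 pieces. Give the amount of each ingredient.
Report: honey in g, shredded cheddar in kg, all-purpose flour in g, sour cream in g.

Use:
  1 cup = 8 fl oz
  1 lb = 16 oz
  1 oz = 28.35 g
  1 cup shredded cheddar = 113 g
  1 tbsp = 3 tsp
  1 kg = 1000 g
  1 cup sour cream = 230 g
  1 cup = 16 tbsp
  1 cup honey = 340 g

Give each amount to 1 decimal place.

honey: 1303.3 g; shredded cheddar: 0.6 kg; all-purpose flour: 869.4 g; sour cream: 202.0 g

Scaling factor: 23/6.
honey: 8 fl oz × 23/6 ÷ 8 fl oz/cup × 340 g/cup ≈ 1303.3 g
shredded cheddar: 1.5 cup × 23/6 × 113 g/cup ÷ 1000 g/kg ≈ 0.6 kg
all-purpose flour: 0.5 lb × 23/6 × 16 oz/lb × 28.35 g/oz = 869.4 g
sour cream: (3 tbsp + 2 tsp = 11/3 tbsp) × 23/6 ÷ 16 tbsp/cup × 230 g/cup ≈ 202.0 g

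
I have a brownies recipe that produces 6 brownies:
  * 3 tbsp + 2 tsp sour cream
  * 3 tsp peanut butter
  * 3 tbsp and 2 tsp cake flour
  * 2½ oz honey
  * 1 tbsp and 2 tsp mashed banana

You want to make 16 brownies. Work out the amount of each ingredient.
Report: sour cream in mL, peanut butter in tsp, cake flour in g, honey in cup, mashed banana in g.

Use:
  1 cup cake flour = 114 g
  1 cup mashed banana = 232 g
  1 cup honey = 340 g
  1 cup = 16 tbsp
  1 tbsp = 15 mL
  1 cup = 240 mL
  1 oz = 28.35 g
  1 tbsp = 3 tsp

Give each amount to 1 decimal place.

sour cream: 146.7 mL; peanut butter: 8.0 tsp; cake flour: 69.7 g; honey: 0.6 cup; mashed banana: 64.4 g

Scaling factor: 16/6 = 8/3.
sour cream: (3 tbsp + 2 tsp = 11/3 tbsp) × 8/3 × 15 mL/tbsp ≈ 146.7 mL
peanut butter: 3 tsp × 8/3 = 8.0 tsp
cake flour: (3 tbsp + 2 tsp = 11/3 tbsp) × 8/3 ÷ 16 tbsp/cup × 114 g/cup ≈ 69.7 g
honey: 2.5 oz × 8/3 × 28.35 g/oz ÷ 340 g/cup ≈ 0.6 cup
mashed banana: (1 tbsp + 2 tsp = 5/3 tbsp) × 8/3 ÷ 16 tbsp/cup × 232 g/cup ≈ 64.4 g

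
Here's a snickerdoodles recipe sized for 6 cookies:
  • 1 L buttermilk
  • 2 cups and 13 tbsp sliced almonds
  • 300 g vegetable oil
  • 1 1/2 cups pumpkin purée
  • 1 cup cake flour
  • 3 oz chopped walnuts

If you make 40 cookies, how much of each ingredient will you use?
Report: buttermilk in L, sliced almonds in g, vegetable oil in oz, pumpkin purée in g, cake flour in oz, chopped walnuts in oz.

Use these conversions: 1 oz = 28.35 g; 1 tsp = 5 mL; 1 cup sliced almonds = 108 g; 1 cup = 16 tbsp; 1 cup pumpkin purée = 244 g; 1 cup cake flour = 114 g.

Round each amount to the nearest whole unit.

Scaling factor: 40/6 = 20/3.
buttermilk: 1 L × 20/3 ≈ 7 L
sliced almonds: (2 cup + 13 tbsp = 2.8125 cup) × 20/3 × 108 g/cup = 2025 g
vegetable oil: 300 g × 20/3 ÷ 28.35 g/oz ≈ 71 oz
pumpkin purée: 1.5 cup × 20/3 × 244 g/cup = 2440 g
cake flour: 1 cup × 20/3 × 114 g/cup ÷ 28.35 g/oz ≈ 27 oz
chopped walnuts: 3 oz × 20/3 = 20 oz

buttermilk: 7 L; sliced almonds: 2025 g; vegetable oil: 71 oz; pumpkin purée: 2440 g; cake flour: 27 oz; chopped walnuts: 20 oz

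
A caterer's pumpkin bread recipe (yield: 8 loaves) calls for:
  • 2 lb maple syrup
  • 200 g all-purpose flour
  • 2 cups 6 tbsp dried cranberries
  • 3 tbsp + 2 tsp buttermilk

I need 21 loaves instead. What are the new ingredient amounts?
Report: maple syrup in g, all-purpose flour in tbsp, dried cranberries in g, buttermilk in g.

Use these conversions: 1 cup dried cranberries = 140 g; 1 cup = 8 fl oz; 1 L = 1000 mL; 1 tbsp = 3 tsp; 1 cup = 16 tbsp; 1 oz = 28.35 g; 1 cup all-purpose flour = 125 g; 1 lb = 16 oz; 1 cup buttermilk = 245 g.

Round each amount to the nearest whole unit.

maple syrup: 2381 g; all-purpose flour: 67 tbsp; dried cranberries: 873 g; buttermilk: 147 g

Scaling factor: 21/8 = 2.625.
maple syrup: 2 lb × 21/8 × 16 oz/lb × 28.35 g/oz ≈ 2381 g
all-purpose flour: 200 g × 21/8 ÷ 125 g/cup × 16 tbsp/cup ≈ 67 tbsp
dried cranberries: (2 cup + 6 tbsp = 2.375 cup) × 21/8 × 140 g/cup ≈ 873 g
buttermilk: (3 tbsp + 2 tsp = 11/3 tbsp) × 21/8 ÷ 16 tbsp/cup × 245 g/cup ≈ 147 g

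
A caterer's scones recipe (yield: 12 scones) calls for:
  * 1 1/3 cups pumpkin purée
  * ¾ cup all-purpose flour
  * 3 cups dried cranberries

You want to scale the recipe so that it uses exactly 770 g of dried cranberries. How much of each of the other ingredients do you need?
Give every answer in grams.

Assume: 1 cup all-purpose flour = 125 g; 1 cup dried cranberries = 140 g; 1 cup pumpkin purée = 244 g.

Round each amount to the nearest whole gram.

The original recipe has 420 g of dried cranberries, so the scaling factor is 770 ÷ 420 = 11/6.
pumpkin purée: 4/3 cup × 11/6 × 244 g/cup ≈ 596 g
all-purpose flour: 0.75 cup × 11/6 × 125 g/cup ≈ 172 g

pumpkin purée: 596 g; all-purpose flour: 172 g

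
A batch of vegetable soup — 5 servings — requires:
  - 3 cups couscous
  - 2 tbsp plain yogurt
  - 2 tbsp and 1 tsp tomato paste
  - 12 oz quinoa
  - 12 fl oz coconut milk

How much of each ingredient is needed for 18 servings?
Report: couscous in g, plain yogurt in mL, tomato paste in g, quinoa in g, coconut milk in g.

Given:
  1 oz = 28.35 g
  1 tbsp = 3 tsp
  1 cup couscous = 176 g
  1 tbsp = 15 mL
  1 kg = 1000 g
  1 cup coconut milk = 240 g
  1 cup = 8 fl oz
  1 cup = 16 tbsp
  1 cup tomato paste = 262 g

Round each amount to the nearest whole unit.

couscous: 1901 g; plain yogurt: 108 mL; tomato paste: 138 g; quinoa: 1225 g; coconut milk: 1296 g

Scaling factor: 18/5 = 3.6.
couscous: 3 cup × 18/5 × 176 g/cup ≈ 1901 g
plain yogurt: 2 tbsp × 18/5 × 15 mL/tbsp = 108 mL
tomato paste: (2 tbsp + 1 tsp = 7/3 tbsp) × 18/5 ÷ 16 tbsp/cup × 262 g/cup ≈ 138 g
quinoa: 12 oz × 18/5 × 28.35 g/oz ≈ 1225 g
coconut milk: 12 fl oz × 18/5 ÷ 8 fl oz/cup × 240 g/cup = 1296 g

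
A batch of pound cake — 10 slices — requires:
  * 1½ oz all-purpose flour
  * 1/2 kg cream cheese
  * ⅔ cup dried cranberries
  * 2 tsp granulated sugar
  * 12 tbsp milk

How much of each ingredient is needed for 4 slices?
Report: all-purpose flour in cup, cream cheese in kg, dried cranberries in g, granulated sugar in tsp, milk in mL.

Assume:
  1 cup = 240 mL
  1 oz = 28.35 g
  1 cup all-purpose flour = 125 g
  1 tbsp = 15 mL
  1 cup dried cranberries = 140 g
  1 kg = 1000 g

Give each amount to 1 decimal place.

all-purpose flour: 0.1 cup; cream cheese: 0.2 kg; dried cranberries: 37.3 g; granulated sugar: 0.8 tsp; milk: 72.0 mL

Scaling factor: 4/10 = 2/5 = 0.4.
all-purpose flour: 1.5 oz × 2/5 × 28.35 g/oz ÷ 125 g/cup ≈ 0.1 cup
cream cheese: 0.5 kg × 2/5 = 0.2 kg
dried cranberries: 2/3 cup × 2/5 × 140 g/cup ≈ 37.3 g
granulated sugar: 2 tsp × 2/5 = 0.8 tsp
milk: 12 tbsp × 2/5 × 15 mL/tbsp = 72.0 mL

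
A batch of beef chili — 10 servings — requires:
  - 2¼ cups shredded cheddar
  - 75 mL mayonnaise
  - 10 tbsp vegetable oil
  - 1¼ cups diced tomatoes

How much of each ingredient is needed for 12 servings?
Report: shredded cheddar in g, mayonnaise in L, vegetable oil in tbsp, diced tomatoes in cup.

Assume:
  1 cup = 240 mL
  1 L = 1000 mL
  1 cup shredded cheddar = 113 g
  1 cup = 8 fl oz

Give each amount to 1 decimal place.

Scaling factor: 12/10 = 6/5 = 1.2.
shredded cheddar: 2.25 cup × 6/5 × 113 g/cup = 305.1 g
mayonnaise: 75 mL × 6/5 ÷ 1000 mL/L ≈ 0.1 L
vegetable oil: 10 tbsp × 6/5 = 12.0 tbsp
diced tomatoes: 1.25 cup × 6/5 = 1.5 cup

shredded cheddar: 305.1 g; mayonnaise: 0.1 L; vegetable oil: 12.0 tbsp; diced tomatoes: 1.5 cup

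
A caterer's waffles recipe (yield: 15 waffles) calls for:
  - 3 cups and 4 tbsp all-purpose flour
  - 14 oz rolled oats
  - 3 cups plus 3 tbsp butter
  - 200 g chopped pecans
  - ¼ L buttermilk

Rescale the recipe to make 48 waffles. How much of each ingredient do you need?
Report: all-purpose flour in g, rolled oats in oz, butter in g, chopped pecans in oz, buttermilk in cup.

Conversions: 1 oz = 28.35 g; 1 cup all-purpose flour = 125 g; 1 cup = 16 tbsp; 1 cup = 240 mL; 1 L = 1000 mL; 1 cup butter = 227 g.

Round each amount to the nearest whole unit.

Scaling factor: 48/15 = 16/5 = 3.2.
all-purpose flour: (3 cup + 4 tbsp = 3.25 cup) × 16/5 × 125 g/cup = 1300 g
rolled oats: 14 oz × 16/5 ≈ 45 oz
butter: (3 cup + 3 tbsp = 3.1875 cup) × 16/5 × 227 g/cup ≈ 2315 g
chopped pecans: 200 g × 16/5 ÷ 28.35 g/oz ≈ 23 oz
buttermilk: 0.25 L × 16/5 × 1000 mL/L ÷ 240 mL/cup ≈ 3 cup

all-purpose flour: 1300 g; rolled oats: 45 oz; butter: 2315 g; chopped pecans: 23 oz; buttermilk: 3 cup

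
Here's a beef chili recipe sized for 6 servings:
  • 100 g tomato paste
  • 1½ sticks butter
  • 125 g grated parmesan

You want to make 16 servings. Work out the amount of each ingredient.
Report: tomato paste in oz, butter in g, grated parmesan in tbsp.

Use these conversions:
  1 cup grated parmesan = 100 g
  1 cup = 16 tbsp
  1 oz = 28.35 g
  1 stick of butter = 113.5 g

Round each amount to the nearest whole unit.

tomato paste: 9 oz; butter: 454 g; grated parmesan: 53 tbsp

Scaling factor: 16/6 = 8/3.
tomato paste: 100 g × 8/3 ÷ 28.35 g/oz ≈ 9 oz
butter: 1.5 stick × 8/3 × 113.5 g/stick = 454 g
grated parmesan: 125 g × 8/3 ÷ 100 g/cup × 16 tbsp/cup ≈ 53 tbsp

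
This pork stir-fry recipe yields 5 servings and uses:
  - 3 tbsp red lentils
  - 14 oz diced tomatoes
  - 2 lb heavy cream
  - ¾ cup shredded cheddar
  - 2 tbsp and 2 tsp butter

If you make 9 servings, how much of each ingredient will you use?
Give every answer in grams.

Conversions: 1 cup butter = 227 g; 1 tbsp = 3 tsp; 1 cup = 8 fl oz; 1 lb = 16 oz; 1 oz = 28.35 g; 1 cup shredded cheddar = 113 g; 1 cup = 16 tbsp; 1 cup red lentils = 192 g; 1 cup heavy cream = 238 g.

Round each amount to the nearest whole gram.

Scaling factor: 9/5 = 1.8.
red lentils: 3 tbsp × 9/5 ÷ 16 tbsp/cup × 192 g/cup ≈ 65 g
diced tomatoes: 14 oz × 9/5 × 28.35 g/oz ≈ 714 g
heavy cream: 2 lb × 9/5 × 16 oz/lb × 28.35 g/oz ≈ 1633 g
shredded cheddar: 0.75 cup × 9/5 × 113 g/cup ≈ 153 g
butter: (2 tbsp + 2 tsp = 8/3 tbsp) × 9/5 ÷ 16 tbsp/cup × 227 g/cup ≈ 68 g

red lentils: 65 g; diced tomatoes: 714 g; heavy cream: 1633 g; shredded cheddar: 153 g; butter: 68 g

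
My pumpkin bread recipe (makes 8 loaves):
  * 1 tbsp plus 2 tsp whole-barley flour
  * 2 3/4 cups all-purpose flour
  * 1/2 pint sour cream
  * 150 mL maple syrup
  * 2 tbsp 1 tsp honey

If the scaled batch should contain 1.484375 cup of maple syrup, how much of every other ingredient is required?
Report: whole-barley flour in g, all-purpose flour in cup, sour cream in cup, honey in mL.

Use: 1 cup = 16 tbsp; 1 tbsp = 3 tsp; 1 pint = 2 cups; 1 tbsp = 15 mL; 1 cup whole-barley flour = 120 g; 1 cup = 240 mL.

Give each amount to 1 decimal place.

The original recipe has 0.625 cup of maple syrup, so the scaling factor is 1.484375 ÷ 0.625 = 19/8 = 2.375.
whole-barley flour: (1 tbsp + 2 tsp = 5/3 tbsp) × 19/8 ÷ 16 tbsp/cup × 120 g/cup ≈ 29.7 g
all-purpose flour: 2.75 cup × 19/8 ≈ 6.5 cup
sour cream: 0.5 pint × 19/8 × 2 cup/pint ≈ 2.4 cup
honey: (2 tbsp + 1 tsp = 7/3 tbsp) × 19/8 × 15 mL/tbsp ≈ 83.1 mL

whole-barley flour: 29.7 g; all-purpose flour: 6.5 cup; sour cream: 2.4 cup; honey: 83.1 mL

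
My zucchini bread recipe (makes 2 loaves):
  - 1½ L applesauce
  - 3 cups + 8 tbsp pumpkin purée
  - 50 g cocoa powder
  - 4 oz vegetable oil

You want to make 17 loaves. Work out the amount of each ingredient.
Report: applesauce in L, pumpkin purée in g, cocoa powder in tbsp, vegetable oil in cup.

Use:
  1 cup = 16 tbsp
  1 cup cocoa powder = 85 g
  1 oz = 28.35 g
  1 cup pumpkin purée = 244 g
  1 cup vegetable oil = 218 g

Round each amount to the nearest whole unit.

Scaling factor: 17/2 = 8.5.
applesauce: 1.5 L × 17/2 ≈ 13 L
pumpkin purée: (3 cup + 8 tbsp = 3.5 cup) × 17/2 × 244 g/cup = 7259 g
cocoa powder: 50 g × 17/2 ÷ 85 g/cup × 16 tbsp/cup = 80 tbsp
vegetable oil: 4 oz × 17/2 × 28.35 g/oz ÷ 218 g/cup ≈ 4 cup

applesauce: 13 L; pumpkin purée: 7259 g; cocoa powder: 80 tbsp; vegetable oil: 4 cup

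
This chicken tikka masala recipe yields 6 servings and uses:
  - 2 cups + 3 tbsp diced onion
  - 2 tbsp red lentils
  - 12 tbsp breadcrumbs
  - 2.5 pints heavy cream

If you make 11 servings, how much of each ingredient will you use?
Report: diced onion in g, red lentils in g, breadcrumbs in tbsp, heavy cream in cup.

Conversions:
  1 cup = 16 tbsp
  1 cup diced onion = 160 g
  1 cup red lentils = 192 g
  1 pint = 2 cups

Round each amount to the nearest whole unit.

Scaling factor: 11/6.
diced onion: (2 cup + 3 tbsp = 2.1875 cup) × 11/6 × 160 g/cup ≈ 642 g
red lentils: 2 tbsp × 11/6 ÷ 16 tbsp/cup × 192 g/cup = 44 g
breadcrumbs: 12 tbsp × 11/6 = 22 tbsp
heavy cream: 2.5 pint × 11/6 × 2 cup/pint ≈ 9 cup

diced onion: 642 g; red lentils: 44 g; breadcrumbs: 22 tbsp; heavy cream: 9 cup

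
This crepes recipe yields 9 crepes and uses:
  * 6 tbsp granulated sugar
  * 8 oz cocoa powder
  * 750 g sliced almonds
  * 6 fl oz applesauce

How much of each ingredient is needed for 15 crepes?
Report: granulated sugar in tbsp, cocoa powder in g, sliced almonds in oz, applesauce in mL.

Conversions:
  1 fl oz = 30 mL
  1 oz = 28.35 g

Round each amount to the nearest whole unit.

Scaling factor: 15/9 = 5/3.
granulated sugar: 6 tbsp × 5/3 = 10 tbsp
cocoa powder: 8 oz × 5/3 × 28.35 g/oz = 378 g
sliced almonds: 750 g × 5/3 ÷ 28.35 g/oz ≈ 44 oz
applesauce: 6 fl oz × 5/3 × 30 mL/fl oz = 300 mL

granulated sugar: 10 tbsp; cocoa powder: 378 g; sliced almonds: 44 oz; applesauce: 300 mL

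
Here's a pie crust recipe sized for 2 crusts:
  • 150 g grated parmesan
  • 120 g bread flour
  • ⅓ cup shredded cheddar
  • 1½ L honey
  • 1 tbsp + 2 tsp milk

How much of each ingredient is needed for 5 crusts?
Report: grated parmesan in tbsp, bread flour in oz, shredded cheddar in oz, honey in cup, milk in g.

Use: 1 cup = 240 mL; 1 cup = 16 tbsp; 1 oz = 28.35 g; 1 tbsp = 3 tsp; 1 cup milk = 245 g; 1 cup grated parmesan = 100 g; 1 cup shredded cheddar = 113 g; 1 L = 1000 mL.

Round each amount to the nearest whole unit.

grated parmesan: 60 tbsp; bread flour: 11 oz; shredded cheddar: 3 oz; honey: 16 cup; milk: 64 g

Scaling factor: 5/2 = 2.5.
grated parmesan: 150 g × 5/2 ÷ 100 g/cup × 16 tbsp/cup = 60 tbsp
bread flour: 120 g × 5/2 ÷ 28.35 g/oz ≈ 11 oz
shredded cheddar: 1/3 cup × 5/2 × 113 g/cup ÷ 28.35 g/oz ≈ 3 oz
honey: 1.5 L × 5/2 × 1000 mL/L ÷ 240 mL/cup ≈ 16 cup
milk: (1 tbsp + 2 tsp = 5/3 tbsp) × 5/2 ÷ 16 tbsp/cup × 245 g/cup ≈ 64 g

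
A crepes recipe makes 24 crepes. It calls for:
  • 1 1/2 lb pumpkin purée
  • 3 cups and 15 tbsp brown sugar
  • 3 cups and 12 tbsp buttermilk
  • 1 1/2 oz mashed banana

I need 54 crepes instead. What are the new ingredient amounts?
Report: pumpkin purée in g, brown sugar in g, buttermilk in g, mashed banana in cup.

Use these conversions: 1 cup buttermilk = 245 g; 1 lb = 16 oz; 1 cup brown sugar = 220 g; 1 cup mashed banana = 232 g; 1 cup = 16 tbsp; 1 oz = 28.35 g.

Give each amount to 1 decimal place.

Scaling factor: 54/24 = 9/4 = 2.25.
pumpkin purée: 1.5 lb × 9/4 × 16 oz/lb × 28.35 g/oz = 1530.9 g
brown sugar: (3 cup + 15 tbsp = 3.9375 cup) × 9/4 × 220 g/cup ≈ 1949.1 g
buttermilk: (3 cup + 12 tbsp = 3.75 cup) × 9/4 × 245 g/cup ≈ 2067.2 g
mashed banana: 1.5 oz × 9/4 × 28.35 g/oz ÷ 232 g/cup ≈ 0.4 cup

pumpkin purée: 1530.9 g; brown sugar: 1949.1 g; buttermilk: 2067.2 g; mashed banana: 0.4 cup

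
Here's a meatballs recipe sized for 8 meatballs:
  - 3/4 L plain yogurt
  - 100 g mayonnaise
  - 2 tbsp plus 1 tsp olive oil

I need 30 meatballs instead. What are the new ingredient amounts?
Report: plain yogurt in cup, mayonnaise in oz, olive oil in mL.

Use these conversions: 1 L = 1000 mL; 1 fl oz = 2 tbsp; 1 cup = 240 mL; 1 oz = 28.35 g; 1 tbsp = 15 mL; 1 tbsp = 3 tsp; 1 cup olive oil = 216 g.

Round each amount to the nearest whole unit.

Scaling factor: 30/8 = 15/4 = 3.75.
plain yogurt: 0.75 L × 15/4 × 1000 mL/L ÷ 240 mL/cup ≈ 12 cup
mayonnaise: 100 g × 15/4 ÷ 28.35 g/oz ≈ 13 oz
olive oil: (2 tbsp + 1 tsp = 7/3 tbsp) × 15/4 × 15 mL/tbsp ≈ 131 mL

plain yogurt: 12 cup; mayonnaise: 13 oz; olive oil: 131 mL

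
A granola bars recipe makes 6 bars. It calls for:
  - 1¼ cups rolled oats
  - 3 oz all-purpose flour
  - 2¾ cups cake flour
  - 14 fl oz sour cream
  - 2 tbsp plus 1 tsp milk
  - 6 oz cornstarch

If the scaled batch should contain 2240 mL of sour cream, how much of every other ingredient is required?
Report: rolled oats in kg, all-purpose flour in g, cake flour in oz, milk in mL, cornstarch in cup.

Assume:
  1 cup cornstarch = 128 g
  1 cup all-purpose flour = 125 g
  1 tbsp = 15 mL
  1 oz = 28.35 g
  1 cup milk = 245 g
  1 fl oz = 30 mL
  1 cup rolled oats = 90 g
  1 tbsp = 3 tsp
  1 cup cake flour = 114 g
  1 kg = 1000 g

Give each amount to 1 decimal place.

rolled oats: 0.6 kg; all-purpose flour: 453.6 g; cake flour: 59.0 oz; milk: 186.7 mL; cornstarch: 7.1 cup

The original recipe has 420 mL of sour cream, so the scaling factor is 2240 ÷ 420 = 16/3.
rolled oats: 1.25 cup × 16/3 × 90 g/cup ÷ 1000 g/kg = 0.6 kg
all-purpose flour: 3 oz × 16/3 × 28.35 g/oz = 453.6 g
cake flour: 2.75 cup × 16/3 × 114 g/cup ÷ 28.35 g/oz ≈ 59.0 oz
milk: (2 tbsp + 1 tsp = 7/3 tbsp) × 16/3 × 15 mL/tbsp ≈ 186.7 mL
cornstarch: 6 oz × 16/3 × 28.35 g/oz ÷ 128 g/cup ≈ 7.1 cup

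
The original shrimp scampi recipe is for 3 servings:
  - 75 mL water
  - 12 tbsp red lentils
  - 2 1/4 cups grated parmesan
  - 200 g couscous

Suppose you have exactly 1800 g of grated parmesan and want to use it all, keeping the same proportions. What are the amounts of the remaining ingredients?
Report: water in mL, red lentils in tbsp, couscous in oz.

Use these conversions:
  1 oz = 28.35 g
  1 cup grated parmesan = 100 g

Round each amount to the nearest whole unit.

The original recipe has 225 g of grated parmesan, so the scaling factor is 1800 ÷ 225 = 8.
water: 75 mL × 8 = 600 mL
red lentils: 12 tbsp × 8 = 96 tbsp
couscous: 200 g × 8 ÷ 28.35 g/oz ≈ 56 oz

water: 600 mL; red lentils: 96 tbsp; couscous: 56 oz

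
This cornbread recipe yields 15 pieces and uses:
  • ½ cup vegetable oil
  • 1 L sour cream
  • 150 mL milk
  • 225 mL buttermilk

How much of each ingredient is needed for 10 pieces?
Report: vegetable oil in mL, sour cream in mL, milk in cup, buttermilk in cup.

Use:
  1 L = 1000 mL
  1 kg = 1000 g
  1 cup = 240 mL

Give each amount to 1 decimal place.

vegetable oil: 80.0 mL; sour cream: 666.7 mL; milk: 0.4 cup; buttermilk: 0.6 cup

Scaling factor: 10/15 = 2/3.
vegetable oil: 0.5 cup × 2/3 × 240 mL/cup = 80.0 mL
sour cream: 1 L × 2/3 × 1000 mL/L ≈ 666.7 mL
milk: 150 mL × 2/3 ÷ 240 mL/cup ≈ 0.4 cup
buttermilk: 225 mL × 2/3 ÷ 240 mL/cup ≈ 0.6 cup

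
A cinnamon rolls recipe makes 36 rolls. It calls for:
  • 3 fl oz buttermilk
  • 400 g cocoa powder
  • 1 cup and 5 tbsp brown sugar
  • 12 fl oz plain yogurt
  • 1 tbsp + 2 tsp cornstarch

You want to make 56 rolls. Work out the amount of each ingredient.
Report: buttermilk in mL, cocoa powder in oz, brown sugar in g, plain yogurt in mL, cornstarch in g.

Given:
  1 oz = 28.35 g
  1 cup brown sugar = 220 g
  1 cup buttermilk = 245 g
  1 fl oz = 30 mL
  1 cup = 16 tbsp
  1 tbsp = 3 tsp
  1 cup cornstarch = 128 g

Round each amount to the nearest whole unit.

buttermilk: 140 mL; cocoa powder: 22 oz; brown sugar: 449 g; plain yogurt: 560 mL; cornstarch: 21 g

Scaling factor: 56/36 = 14/9.
buttermilk: 3 fl oz × 14/9 × 30 mL/fl oz = 140 mL
cocoa powder: 400 g × 14/9 ÷ 28.35 g/oz ≈ 22 oz
brown sugar: (1 cup + 5 tbsp = 1.3125 cup) × 14/9 × 220 g/cup ≈ 449 g
plain yogurt: 12 fl oz × 14/9 × 30 mL/fl oz = 560 mL
cornstarch: (1 tbsp + 2 tsp = 5/3 tbsp) × 14/9 ÷ 16 tbsp/cup × 128 g/cup ≈ 21 g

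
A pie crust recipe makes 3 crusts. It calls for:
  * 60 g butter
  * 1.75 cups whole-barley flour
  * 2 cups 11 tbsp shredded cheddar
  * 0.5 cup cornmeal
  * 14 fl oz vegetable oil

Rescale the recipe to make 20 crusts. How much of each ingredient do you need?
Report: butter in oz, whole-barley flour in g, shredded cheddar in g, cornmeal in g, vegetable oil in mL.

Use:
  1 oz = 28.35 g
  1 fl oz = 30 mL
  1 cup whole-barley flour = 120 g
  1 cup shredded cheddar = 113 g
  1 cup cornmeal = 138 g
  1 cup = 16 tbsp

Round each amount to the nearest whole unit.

butter: 14 oz; whole-barley flour: 1400 g; shredded cheddar: 2025 g; cornmeal: 460 g; vegetable oil: 2800 mL

Scaling factor: 20/3.
butter: 60 g × 20/3 ÷ 28.35 g/oz ≈ 14 oz
whole-barley flour: 1.75 cup × 20/3 × 120 g/cup = 1400 g
shredded cheddar: (2 cup + 11 tbsp = 2.6875 cup) × 20/3 × 113 g/cup ≈ 2025 g
cornmeal: 0.5 cup × 20/3 × 138 g/cup = 460 g
vegetable oil: 14 fl oz × 20/3 × 30 mL/fl oz = 2800 mL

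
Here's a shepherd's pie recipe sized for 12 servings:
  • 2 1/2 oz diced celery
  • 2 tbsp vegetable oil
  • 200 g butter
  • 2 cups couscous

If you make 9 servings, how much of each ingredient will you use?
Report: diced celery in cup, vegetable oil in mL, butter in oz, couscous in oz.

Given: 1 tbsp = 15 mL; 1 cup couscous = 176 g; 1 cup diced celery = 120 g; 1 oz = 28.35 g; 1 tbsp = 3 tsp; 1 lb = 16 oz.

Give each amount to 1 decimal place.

Scaling factor: 9/12 = 3/4 = 0.75.
diced celery: 2.5 oz × 3/4 × 28.35 g/oz ÷ 120 g/cup ≈ 0.4 cup
vegetable oil: 2 tbsp × 3/4 × 15 mL/tbsp = 22.5 mL
butter: 200 g × 3/4 ÷ 28.35 g/oz ≈ 5.3 oz
couscous: 2 cup × 3/4 × 176 g/cup ÷ 28.35 g/oz ≈ 9.3 oz

diced celery: 0.4 cup; vegetable oil: 22.5 mL; butter: 5.3 oz; couscous: 9.3 oz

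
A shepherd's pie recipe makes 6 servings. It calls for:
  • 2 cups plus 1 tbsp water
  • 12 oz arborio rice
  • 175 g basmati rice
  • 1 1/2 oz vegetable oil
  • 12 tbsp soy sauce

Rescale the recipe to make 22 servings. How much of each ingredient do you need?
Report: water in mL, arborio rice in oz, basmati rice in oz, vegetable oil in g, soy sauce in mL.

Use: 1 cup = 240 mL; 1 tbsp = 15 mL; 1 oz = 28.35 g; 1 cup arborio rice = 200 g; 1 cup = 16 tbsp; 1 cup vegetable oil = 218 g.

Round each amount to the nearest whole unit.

water: 1815 mL; arborio rice: 44 oz; basmati rice: 23 oz; vegetable oil: 156 g; soy sauce: 660 mL

Scaling factor: 22/6 = 11/3.
water: (2 cup + 1 tbsp = 2.0625 cup) × 11/3 × 240 mL/cup = 1815 mL
arborio rice: 12 oz × 11/3 = 44 oz
basmati rice: 175 g × 11/3 ÷ 28.35 g/oz ≈ 23 oz
vegetable oil: 1.5 oz × 11/3 × 28.35 g/oz ≈ 156 g
soy sauce: 12 tbsp × 11/3 × 15 mL/tbsp = 660 mL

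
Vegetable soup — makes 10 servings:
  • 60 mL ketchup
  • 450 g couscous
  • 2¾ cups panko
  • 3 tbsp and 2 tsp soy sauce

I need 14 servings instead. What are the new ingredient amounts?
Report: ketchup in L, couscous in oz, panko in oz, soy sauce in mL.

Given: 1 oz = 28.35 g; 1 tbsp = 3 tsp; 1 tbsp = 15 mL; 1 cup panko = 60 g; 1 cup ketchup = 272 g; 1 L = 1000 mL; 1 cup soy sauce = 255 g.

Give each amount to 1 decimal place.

ketchup: 0.1 L; couscous: 22.2 oz; panko: 8.1 oz; soy sauce: 77.0 mL

Scaling factor: 14/10 = 7/5 = 1.4.
ketchup: 60 mL × 7/5 ÷ 1000 mL/L ≈ 0.1 L
couscous: 450 g × 7/5 ÷ 28.35 g/oz ≈ 22.2 oz
panko: 2.75 cup × 7/5 × 60 g/cup ÷ 28.35 g/oz ≈ 8.1 oz
soy sauce: (3 tbsp + 2 tsp = 11/3 tbsp) × 7/5 × 15 mL/tbsp = 77.0 mL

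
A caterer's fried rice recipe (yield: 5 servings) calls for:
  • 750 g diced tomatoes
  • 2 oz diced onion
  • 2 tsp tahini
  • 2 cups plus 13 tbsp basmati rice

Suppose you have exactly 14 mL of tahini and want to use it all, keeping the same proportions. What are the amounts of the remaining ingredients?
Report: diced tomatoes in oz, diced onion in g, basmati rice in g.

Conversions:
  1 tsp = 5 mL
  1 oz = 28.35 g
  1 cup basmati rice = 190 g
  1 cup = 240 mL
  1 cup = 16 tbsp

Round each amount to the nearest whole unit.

The original recipe has 10 mL of tahini, so the scaling factor is 14 ÷ 10 = 7/5 = 1.4.
diced tomatoes: 750 g × 7/5 ÷ 28.35 g/oz ≈ 37 oz
diced onion: 2 oz × 7/5 × 28.35 g/oz ≈ 79 g
basmati rice: (2 cup + 13 tbsp = 2.8125 cup) × 7/5 × 190 g/cup ≈ 748 g

diced tomatoes: 37 oz; diced onion: 79 g; basmati rice: 748 g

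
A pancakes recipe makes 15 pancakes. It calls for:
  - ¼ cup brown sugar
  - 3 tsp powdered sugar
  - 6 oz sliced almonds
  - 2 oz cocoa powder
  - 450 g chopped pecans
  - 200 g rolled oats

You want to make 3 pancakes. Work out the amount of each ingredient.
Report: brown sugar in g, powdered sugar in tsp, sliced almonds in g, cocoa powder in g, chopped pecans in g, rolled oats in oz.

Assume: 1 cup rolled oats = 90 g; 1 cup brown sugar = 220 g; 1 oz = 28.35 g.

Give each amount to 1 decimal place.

brown sugar: 11.0 g; powdered sugar: 0.6 tsp; sliced almonds: 34.0 g; cocoa powder: 11.3 g; chopped pecans: 90.0 g; rolled oats: 1.4 oz

Scaling factor: 3/15 = 1/5 = 0.2.
brown sugar: 0.25 cup × 1/5 × 220 g/cup = 11.0 g
powdered sugar: 3 tsp × 1/5 = 0.6 tsp
sliced almonds: 6 oz × 1/5 × 28.35 g/oz ≈ 34.0 g
cocoa powder: 2 oz × 1/5 × 28.35 g/oz ≈ 11.3 g
chopped pecans: 450 g × 1/5 = 90.0 g
rolled oats: 200 g × 1/5 ÷ 28.35 g/oz ≈ 1.4 oz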